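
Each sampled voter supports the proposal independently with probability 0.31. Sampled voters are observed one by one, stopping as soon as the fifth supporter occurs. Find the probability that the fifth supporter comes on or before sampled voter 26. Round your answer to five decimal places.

0.94038

Finishing within 26 sampled voters ⇔ at least 5 successes in the first 26. With X ~ Binomial(26, 0.31), P(Y ≤ 26) = 1 − P(X ≤ 4).
  k=0: C(26,0)·0.31^0·0.69^26 = 0.0000646
  k=1: C(26,1)·0.31^1·0.69^25 = 0.0007543
  k=2: C(26,2)·0.31^2·0.69^24 = 0.0042363
  k=3: C(26,3)·0.31^3·0.69^23 = 0.0152261
  k=4: C(26,4)·0.31^4·0.69^22 = 0.0393340
1 − 0.0596152 = 0.9403848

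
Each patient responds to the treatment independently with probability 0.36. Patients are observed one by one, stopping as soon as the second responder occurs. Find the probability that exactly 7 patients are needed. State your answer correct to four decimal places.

0.0835

Y = trial on which the second success occurs; negative binomial, r=2, p=0.36.
P(Y=7) = C(6,1) · p^2 · (1−p)^5
= 6 · 0.1296 · 0.10737 = 0.083494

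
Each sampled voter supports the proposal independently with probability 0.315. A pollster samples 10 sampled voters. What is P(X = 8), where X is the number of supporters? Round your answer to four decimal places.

0.0020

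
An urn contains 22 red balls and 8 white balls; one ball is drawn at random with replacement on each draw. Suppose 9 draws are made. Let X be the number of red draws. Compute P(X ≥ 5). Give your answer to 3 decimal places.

0.937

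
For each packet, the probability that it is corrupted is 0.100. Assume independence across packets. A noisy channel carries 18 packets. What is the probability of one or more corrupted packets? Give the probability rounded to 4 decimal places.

0.8499

P(at least one) = 1 − P(none) = 1 − (1 − 0.10)^18
= 1 − 0.150095 = 0.849905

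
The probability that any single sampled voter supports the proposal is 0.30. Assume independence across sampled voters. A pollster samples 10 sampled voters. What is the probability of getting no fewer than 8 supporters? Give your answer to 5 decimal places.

0.00159

X ~ Binomial(10, 0.30); P(X ≥ 8) = Σ C(10,k) p^k (1−p)^(10−k) over k:
  k=8: C(10,8)·0.30^8·0.70^2 = 0.0014467
  k=9: C(10,9)·0.30^9·0.70^1 = 0.0001378
  k=10: C(10,10)·0.30^10·0.70^0 = 0.0000059
Total = 0.0015904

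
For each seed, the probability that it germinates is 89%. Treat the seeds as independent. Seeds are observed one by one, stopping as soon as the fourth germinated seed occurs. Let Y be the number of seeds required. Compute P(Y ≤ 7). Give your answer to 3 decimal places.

0.996

Finishing within 7 seeds ⇔ at least 4 successes in the first 7. With X ~ Binomial(7, 0.89), P(Y ≤ 7) = 1 − P(X ≤ 3).
  k=0: C(7,0)·0.89^0·0.11^7 = 0.00000
  k=1: C(7,1)·0.89^1·0.11^6 = 0.00001
  k=2: C(7,2)·0.89^2·0.11^5 = 0.00027
  k=3: C(7,3)·0.89^3·0.11^4 = 0.00361
1 − 0.00389 = 0.99611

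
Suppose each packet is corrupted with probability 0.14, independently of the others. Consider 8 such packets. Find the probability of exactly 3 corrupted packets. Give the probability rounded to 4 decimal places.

X ~ Binomial(n=8, p=0.14).
P(X=3) = C(8,3) · p^3 · (1−p)^5
= 56 · 0.002744 · 0.47043 = 0.072288

0.0723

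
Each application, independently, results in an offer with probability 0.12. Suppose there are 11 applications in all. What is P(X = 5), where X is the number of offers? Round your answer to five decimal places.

0.00534

X ~ Binomial(n=11, p=0.12).
P(X=5) = C(11,5) · p^5 · (1−p)^6
= 462 · 2.4883e-05 · 0.4644 = 0.0053388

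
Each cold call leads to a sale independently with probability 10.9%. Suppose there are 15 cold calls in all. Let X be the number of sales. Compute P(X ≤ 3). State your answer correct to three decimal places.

0.928

X ~ Binomial(15, 0.109); P(X ≤ 3) = Σ C(15,k) p^k (1−p)^(15−k) over k:
  k=0: C(15,0)·0.109^0·0.891^15 = 0.17708
  k=1: C(15,1)·0.109^1·0.891^14 = 0.32494
  k=2: C(15,2)·0.109^2·0.891^13 = 0.27826
  k=3: C(15,3)·0.109^3·0.891^12 = 0.14751
Total = 0.92779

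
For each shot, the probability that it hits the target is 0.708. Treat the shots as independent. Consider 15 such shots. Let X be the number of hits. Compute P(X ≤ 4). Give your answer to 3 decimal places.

0.001

X ~ Binomial(15, 0.708); P(X ≤ 4) = Σ C(15,k) p^k (1−p)^(15−k) over k:
  k=0: C(15,0)·0.708^0·0.292^15 = 0.00000
  k=1: C(15,1)·0.708^1·0.292^14 = 0.00000
  k=2: C(15,2)·0.708^2·0.292^13 = 0.00001
  k=3: C(15,3)·0.708^3·0.292^12 = 0.00006
  k=4: C(15,4)·0.708^4·0.292^11 = 0.00045
Total = 0.00052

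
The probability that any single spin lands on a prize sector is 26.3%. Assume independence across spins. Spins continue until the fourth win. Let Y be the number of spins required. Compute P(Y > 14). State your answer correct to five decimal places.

Needing more than 14 spins ⇔ fewer than 4 successes in the first 14. With X ~ Binomial(14, 0.263), P(Y > 14) = P(X ≤ 3).
  k=0: C(14,0)·0.263^0·0.737^14 = 0.0139491
  k=1: C(14,1)·0.263^1·0.737^13 = 0.0696885
  k=2: C(14,2)·0.263^2·0.737^12 = 0.1616452
  k=3: C(14,3)·0.263^3·0.737^11 = 0.2307337
P(X ≤ 3) = 0.4760164

0.47602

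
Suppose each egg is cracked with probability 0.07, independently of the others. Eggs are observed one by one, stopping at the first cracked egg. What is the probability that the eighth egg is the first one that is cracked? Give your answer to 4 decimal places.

0.0421

Geometric (trials to first success), p = 0.07.
P(Y = 8) = (1−p)^7 · p = 0.6017 · 0.07 = 0.042119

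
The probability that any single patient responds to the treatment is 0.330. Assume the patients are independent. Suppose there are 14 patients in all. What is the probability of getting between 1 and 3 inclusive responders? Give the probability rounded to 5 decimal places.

0.26618

X ~ Binomial(14, 0.33); P(1 ≤ X ≤ 3) = Σ C(14,k) p^k (1−p)^(14−k) over k:
  k=1: C(14,1)·0.33^1·0.67^13 = 0.0253288
  k=2: C(14,2)·0.33^2·0.67^12 = 0.0810899
  k=3: C(14,3)·0.33^3·0.67^11 = 0.1597593
Total = 0.2661780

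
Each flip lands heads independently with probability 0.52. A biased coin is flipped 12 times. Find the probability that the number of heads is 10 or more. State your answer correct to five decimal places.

0.02670

X ~ Binomial(12, 0.52); P(X ≥ 10) = Σ C(12,k) p^k (1−p)^(12−k) over k:
  k=10: C(12,10)·0.52^10·0.48^2 = 0.0219816
  k=11: C(12,11)·0.52^11·0.48^1 = 0.0043297
  k=12: C(12,12)·0.52^12·0.48^0 = 0.0003909
Total = 0.0267022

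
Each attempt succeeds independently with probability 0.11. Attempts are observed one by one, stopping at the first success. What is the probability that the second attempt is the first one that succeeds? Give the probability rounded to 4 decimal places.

0.0979

Geometric (trials to first success), p = 0.11.
P(Y = 2) = (1−p)^1 · p = 0.89 · 0.11 = 0.097900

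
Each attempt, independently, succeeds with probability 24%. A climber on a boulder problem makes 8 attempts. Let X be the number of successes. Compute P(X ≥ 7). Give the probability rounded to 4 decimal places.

0.0003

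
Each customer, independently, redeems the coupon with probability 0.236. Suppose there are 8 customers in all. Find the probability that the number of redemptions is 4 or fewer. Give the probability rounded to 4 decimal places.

0.9786

X ~ Binomial(8, 0.236); P(X ≤ 4) = Σ C(8,k) p^k (1−p)^(8−k) over k:
  k=0: C(8,0)·0.236^0·0.764^8 = 0.116077
  k=1: C(8,1)·0.236^1·0.764^7 = 0.286850
  k=2: C(8,2)·0.236^2·0.764^6 = 0.310129
  k=3: C(8,3)·0.236^3·0.764^5 = 0.191598
  k=4: C(8,4)·0.236^4·0.764^4 = 0.073981
Total = 0.978635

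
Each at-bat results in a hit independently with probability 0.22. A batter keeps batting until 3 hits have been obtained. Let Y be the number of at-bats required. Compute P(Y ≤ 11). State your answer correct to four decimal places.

Finishing within 11 at-bats ⇔ at least 3 successes in the first 11. With X ~ Binomial(11, 0.22), P(Y ≤ 11) = 1 − P(X ≤ 2).
  k=0: C(11,0)·0.22^0·0.78^11 = 0.065019
  k=1: C(11,1)·0.22^1·0.78^10 = 0.201726
  k=2: C(11,2)·0.22^2·0.78^9 = 0.284485
1 − 0.551230 = 0.448770

0.4488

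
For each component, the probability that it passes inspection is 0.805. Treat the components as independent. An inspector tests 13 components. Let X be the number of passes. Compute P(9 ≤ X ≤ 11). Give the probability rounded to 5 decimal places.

0.66195

X ~ Binomial(13, 0.805); P(9 ≤ X ≤ 11) = Σ C(13,k) p^k (1−p)^(13−k) over k:
  k=9: C(13,9)·0.805^9·0.195^4 = 0.1467599
  k=10: C(13,10)·0.805^10·0.195^3 = 0.2423420
  k=11: C(13,11)·0.805^11·0.195^2 = 0.2728466
Total = 0.6619485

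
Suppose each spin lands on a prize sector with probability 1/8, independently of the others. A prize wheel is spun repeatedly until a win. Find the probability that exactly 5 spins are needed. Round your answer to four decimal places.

0.0733

Geometric (trials to first success), p = 0.125.
P(Y = 5) = (1−p)^4 · p = 0.58618 · 0.125 = 0.073273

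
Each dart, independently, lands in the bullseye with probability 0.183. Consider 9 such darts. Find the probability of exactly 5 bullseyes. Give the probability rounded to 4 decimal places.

0.0115

X ~ Binomial(n=9, p=0.183).
P(X=5) = C(9,5) · p^5 · (1−p)^4
= 126 · 0.00020524 · 0.44554 = 0.011522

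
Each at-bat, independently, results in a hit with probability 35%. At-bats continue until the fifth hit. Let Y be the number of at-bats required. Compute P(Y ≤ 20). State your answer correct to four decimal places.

Finishing within 20 at-bats ⇔ at least 5 successes in the first 20. With X ~ Binomial(20, 0.35), P(Y ≤ 20) = 1 − P(X ≤ 4).
  k=0: C(20,0)·0.35^0·0.65^20 = 0.000181
  k=1: C(20,1)·0.35^1·0.65^19 = 0.001952
  k=2: C(20,2)·0.35^2·0.65^18 = 0.009985
  k=3: C(20,3)·0.35^3·0.65^17 = 0.032258
  k=4: C(20,4)·0.35^4·0.65^16 = 0.073821
1 − 0.118197 = 0.881803

0.8818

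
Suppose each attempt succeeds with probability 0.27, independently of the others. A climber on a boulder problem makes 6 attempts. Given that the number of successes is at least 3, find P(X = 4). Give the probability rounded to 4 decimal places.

0.2100

X ~ Binomial(6, 0.27). Want P(X=4 | X≥3) = P(X=4) / P(X≥3).
P(X=4) = C(6,4)·0.27^4·0.73^2 = 0.042481
P(X≥3) = 1 − 0.151334 − 0.335838 − 0.310535 = 0.202293
Ratio = 0.042481 / 0.202293 = 0.209996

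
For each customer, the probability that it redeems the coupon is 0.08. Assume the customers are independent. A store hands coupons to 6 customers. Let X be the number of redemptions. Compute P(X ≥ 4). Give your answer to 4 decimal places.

X ~ Binomial(6, 0.08); P(X ≥ 4) = Σ C(6,k) p^k (1−p)^(6−k) over k:
  k=4: C(6,4)·0.08^4·0.92^2 = 0.000520
  k=5: C(6,5)·0.08^5·0.92^1 = 0.000018
  k=6: C(6,6)·0.08^6·0.92^0 = 0.000000
Total = 0.000538

0.0005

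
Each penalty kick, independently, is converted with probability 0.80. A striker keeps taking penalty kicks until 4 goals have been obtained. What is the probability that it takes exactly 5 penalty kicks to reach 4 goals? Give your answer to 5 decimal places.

Y = trial on which the fourth success occurs; negative binomial, r=4, p=0.80.
P(Y=5) = C(4,3) · p^4 · (1−p)^1
= 4 · 0.4096 · 0.2 = 0.3276800

0.32768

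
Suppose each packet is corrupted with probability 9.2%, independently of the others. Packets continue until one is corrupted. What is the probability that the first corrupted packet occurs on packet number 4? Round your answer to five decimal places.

0.06887

Geometric (trials to first success), p = 0.092.
P(Y = 4) = (1−p)^3 · p = 0.74861 · 0.092 = 0.0688724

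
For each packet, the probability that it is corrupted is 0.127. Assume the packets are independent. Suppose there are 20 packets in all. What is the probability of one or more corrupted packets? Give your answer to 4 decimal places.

0.9339

P(at least one) = 1 − P(none) = 1 − (1 − 0.127)^20
= 1 − 0.066113 = 0.933887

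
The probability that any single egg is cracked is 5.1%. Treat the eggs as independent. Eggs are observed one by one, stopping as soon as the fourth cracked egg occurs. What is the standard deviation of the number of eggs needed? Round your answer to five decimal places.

Y = total eggs until the fourth success; negative binomial with r=4, p=0.051.
SD(Y) = √[r(1−p)/p²] = √(1459.4386774) = 38.2026004

38.20260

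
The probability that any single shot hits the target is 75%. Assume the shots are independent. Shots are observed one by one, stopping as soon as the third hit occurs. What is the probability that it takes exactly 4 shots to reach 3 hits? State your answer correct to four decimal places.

0.3164

Y = trial on which the third success occurs; negative binomial, r=3, p=0.75.
P(Y=4) = C(3,2) · p^3 · (1−p)^1
= 3 · 0.42188 · 0.25 = 0.316406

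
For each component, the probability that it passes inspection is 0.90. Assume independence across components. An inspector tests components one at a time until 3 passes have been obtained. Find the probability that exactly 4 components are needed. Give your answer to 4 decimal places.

0.2187

Y = trial on which the third success occurs; negative binomial, r=3, p=0.90.
P(Y=4) = C(3,2) · p^3 · (1−p)^1
= 3 · 0.729 · 0.1 = 0.218700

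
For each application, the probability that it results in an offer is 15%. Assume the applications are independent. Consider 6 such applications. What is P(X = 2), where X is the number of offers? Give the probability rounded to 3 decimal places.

0.176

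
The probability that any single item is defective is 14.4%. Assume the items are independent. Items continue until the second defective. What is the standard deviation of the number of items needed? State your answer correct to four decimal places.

Y = total items until the second success; negative binomial with r=2, p=0.144.
SD(Y) = √[r(1−p)/p²] = √(82.561728) = 9.086348

9.0863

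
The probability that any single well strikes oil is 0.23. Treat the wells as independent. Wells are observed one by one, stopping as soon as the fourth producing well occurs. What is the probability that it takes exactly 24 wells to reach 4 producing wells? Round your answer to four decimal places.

0.0266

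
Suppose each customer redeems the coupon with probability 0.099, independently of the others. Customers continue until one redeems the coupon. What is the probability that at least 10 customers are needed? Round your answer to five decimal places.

Y = number of customers to the first success; geometric, p = 0.099.
P(Y > 9) = P(first 9 all fail) = (1−p)^9 = 0.3913120

0.39131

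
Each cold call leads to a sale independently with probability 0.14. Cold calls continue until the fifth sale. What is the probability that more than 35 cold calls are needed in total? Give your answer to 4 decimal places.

0.4460

Needing more than 35 cold calls ⇔ fewer than 5 successes in the first 35. With X ~ Binomial(35, 0.14), P(Y > 35) = P(X ≤ 4).
  k=0: C(35,0)·0.14^0·0.86^35 = 0.005099
  k=1: C(35,1)·0.14^1·0.86^34 = 0.029050
  k=2: C(35,2)·0.14^2·0.86^33 = 0.080394
  k=3: C(35,3)·0.14^3·0.86^32 = 0.143961
  k=4: C(35,4)·0.14^4·0.86^31 = 0.187484
P(X ≤ 4) = 0.445987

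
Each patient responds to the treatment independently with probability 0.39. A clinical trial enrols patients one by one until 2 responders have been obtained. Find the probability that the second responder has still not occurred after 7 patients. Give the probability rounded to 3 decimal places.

0.172

Needing more than 7 patients ⇔ fewer than 2 successes in the first 7. With X ~ Binomial(7, 0.39), P(Y > 7) = P(X ≤ 1).
  k=0: C(7,0)·0.39^0·0.61^7 = 0.03143
  k=1: C(7,1)·0.39^1·0.61^6 = 0.14065
P(X ≤ 1) = 0.17208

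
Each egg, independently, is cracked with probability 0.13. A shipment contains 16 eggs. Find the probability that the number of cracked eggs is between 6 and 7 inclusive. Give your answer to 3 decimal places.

X ~ Binomial(16, 0.13); P(6 ≤ X ≤ 7) = Σ C(16,k) p^k (1−p)^(16−k) over k:
  k=6: C(16,6)·0.13^6·0.87^10 = 0.00960
  k=7: C(16,7)·0.13^7·0.87^9 = 0.00205
Total = 0.01165

0.012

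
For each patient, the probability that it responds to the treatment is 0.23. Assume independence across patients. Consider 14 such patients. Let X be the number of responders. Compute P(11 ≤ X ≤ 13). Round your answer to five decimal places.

0.00002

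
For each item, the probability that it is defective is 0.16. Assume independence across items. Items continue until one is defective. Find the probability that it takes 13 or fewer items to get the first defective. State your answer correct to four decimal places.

0.8963

Y = number of items to the first success; geometric, p = 0.16.
P(Y ≤ 13) = 1 − (1−p)^13 = 1 − 0.103665 = 0.896335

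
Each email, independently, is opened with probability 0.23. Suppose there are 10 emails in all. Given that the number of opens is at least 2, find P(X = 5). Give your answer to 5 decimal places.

X ~ Binomial(10, 0.23). Want P(X=5 | X≥2) = P(X=5) / P(X≥2).
P(X=5) = C(10,5)·0.23^5·0.77^5 = 0.0439029
P(X≥2) = 1 − 0.0732668 − 0.2188489 = 0.7078843
Ratio = 0.0439029 / 0.7078843 = 0.0620199

0.06202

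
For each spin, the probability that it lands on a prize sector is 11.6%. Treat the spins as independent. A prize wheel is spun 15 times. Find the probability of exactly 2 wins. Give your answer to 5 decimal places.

0.28444

X ~ Binomial(n=15, p=0.116).
P(X=2) = C(15,2) · p^2 · (1−p)^13
= 105 · 0.013456 · 0.20132 = 0.2844361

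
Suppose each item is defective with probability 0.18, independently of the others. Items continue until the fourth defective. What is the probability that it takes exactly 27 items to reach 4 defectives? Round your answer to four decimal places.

0.0284

Y = trial on which the fourth success occurs; negative binomial, r=4, p=0.18.
P(Y=27) = C(26,3) · p^4 · (1−p)^23
= 2600 · 0.0010498 · 0.010416 = 0.028430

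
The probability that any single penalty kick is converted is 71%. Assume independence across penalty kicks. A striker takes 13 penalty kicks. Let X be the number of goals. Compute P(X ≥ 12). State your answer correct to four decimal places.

0.0735

X ~ Binomial(13, 0.71); P(X ≥ 12) = Σ C(13,k) p^k (1−p)^(13−k) over k:
  k=12: C(13,12)·0.71^12·0.29^1 = 0.061865
  k=13: C(13,13)·0.71^13·0.29^0 = 0.011651
Total = 0.073515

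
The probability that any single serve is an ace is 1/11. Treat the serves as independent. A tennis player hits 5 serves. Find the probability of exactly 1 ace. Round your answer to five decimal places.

0.31046

X ~ Binomial(n=5, p=0.090909).
P(X=1) = C(5,1) · p^1 · (1−p)^4
= 5 · 0.090909 · 0.68301 = 0.3104607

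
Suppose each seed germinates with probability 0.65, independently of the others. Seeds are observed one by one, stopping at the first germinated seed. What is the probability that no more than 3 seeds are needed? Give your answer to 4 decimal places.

0.9571

Y = number of seeds to the first success; geometric, p = 0.65.
P(Y ≤ 3) = 1 − (1−p)^3 = 1 − 0.042875 = 0.957125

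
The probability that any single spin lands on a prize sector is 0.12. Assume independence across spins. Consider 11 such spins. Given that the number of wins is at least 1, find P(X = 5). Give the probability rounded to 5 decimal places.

X ~ Binomial(11, 0.12). Want P(X=5 | X≥1) = P(X=5) / P(X≥1).
P(X=5) = C(11,5)·0.12^5·0.88^6 = 0.0053388
P(X≥1) = 1 − 0.2450809 = 0.7549191
Ratio = 0.0053388 / 0.7549191 = 0.0070720

0.00707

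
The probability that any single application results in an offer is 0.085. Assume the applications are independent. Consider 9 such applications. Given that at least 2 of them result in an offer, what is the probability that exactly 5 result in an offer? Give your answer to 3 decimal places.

0.002

X ~ Binomial(9, 0.085). Want P(X=5 | X≥2) = P(X=5) / P(X≥2).
P(X=5) = C(9,5)·0.085^5·0.915^4 = 0.00039
P(X≥2) = 1 − 0.44956 − 0.37586 = 0.17457
Ratio = 0.00039 / 0.17457 = 0.00224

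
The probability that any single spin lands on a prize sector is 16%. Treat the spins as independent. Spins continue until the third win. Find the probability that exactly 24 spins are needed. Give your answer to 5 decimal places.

0.02663

Y = trial on which the third success occurs; negative binomial, r=3, p=0.16.
P(Y=24) = C(23,2) · p^3 · (1−p)^21
= 253 · 0.004096 · 0.025696 = 0.0266284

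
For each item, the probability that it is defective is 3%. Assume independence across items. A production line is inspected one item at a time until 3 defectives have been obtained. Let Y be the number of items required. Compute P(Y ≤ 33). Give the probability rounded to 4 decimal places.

0.0756

Finishing within 33 items ⇔ at least 3 successes in the first 33. With X ~ Binomial(33, 0.03), P(Y ≤ 33) = 1 − P(X ≤ 2).
  k=0: C(33,0)·0.03^0·0.97^33 = 0.365988
  k=1: C(33,1)·0.03^1·0.97^32 = 0.373534
  k=2: C(33,2)·0.03^2·0.97^31 = 0.184842
1 − 0.924365 = 0.075635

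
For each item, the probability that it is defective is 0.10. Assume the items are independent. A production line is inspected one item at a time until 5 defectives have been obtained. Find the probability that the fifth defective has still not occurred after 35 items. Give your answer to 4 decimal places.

Needing more than 35 items ⇔ fewer than 5 successes in the first 35. With X ~ Binomial(35, 0.10), P(Y > 35) = P(X ≤ 4).
  k=0: C(35,0)·0.10^0·0.90^35 = 0.025032
  k=1: C(35,1)·0.10^1·0.90^34 = 0.097345
  k=2: C(35,2)·0.10^2·0.90^33 = 0.183874
  k=3: C(35,3)·0.10^3·0.90^32 = 0.224735
  k=4: C(35,4)·0.10^4·0.90^31 = 0.199764
P(X ≤ 4) = 0.730749

0.7307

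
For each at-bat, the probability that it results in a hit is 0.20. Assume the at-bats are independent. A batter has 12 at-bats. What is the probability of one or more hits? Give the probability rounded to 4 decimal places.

0.9313

P(at least one) = 1 − P(none) = 1 − (1 − 0.20)^12
= 1 − 0.068719 = 0.931281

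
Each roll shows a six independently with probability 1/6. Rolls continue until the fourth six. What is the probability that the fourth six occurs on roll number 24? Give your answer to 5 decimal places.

Y = trial on which the fourth success occurs; negative binomial, r=4, p=0.166667.
P(Y=24) = C(23,3) · p^4 · (1−p)^20
= 1771 · 0.0007716 · 0.026084 = 0.0356442

0.03564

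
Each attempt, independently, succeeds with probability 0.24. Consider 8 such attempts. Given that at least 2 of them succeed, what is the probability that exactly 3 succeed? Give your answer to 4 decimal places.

0.3231

X ~ Binomial(8, 0.24). Want P(X=3 | X≥2) = P(X=3) / P(X≥2).
P(X=3) = C(8,3)·0.24^3·0.76^5 = 0.196286
P(X≥2) = 1 − 0.111303 − 0.281188 = 0.607509
Ratio = 0.196286 / 0.607509 = 0.323100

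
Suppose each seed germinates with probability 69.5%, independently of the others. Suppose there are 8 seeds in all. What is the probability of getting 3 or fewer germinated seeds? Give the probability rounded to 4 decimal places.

0.0619

X ~ Binomial(8, 0.695); P(X ≤ 3) = Σ C(8,k) p^k (1−p)^(8−k) over k:
  k=0: C(8,0)·0.695^0·0.305^8 = 0.000075
  k=1: C(8,1)·0.695^1·0.305^7 = 0.001365
  k=2: C(8,2)·0.695^2·0.305^6 = 0.010887
  k=3: C(8,3)·0.695^3·0.305^5 = 0.049618
Total = 0.061946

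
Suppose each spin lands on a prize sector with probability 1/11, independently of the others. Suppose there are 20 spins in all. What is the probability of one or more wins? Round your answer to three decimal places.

0.851

P(at least one) = 1 − P(none) = 1 − (1 − 0.090909)^20
= 1 − 0.14864 = 0.85136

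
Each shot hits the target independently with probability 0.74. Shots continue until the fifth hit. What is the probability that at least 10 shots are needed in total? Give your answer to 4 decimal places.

0.0571

Needing more than 9 shots ⇔ fewer than 5 successes in the first 9. With X ~ Binomial(9, 0.74), P(Y > 9) = P(X ≤ 4).
  k=0: C(9,0)·0.74^0·0.26^9 = 0.000005
  k=1: C(9,1)·0.74^1·0.26^8 = 0.000139
  k=2: C(9,2)·0.74^2·0.26^7 = 0.001583
  k=3: C(9,3)·0.74^3·0.26^6 = 0.010515
  k=4: C(9,4)·0.74^4·0.26^5 = 0.044892
P(X ≤ 4) = 0.057134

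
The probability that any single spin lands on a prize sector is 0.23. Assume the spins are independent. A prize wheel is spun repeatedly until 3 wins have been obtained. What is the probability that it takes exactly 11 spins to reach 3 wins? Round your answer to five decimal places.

Y = trial on which the third success occurs; negative binomial, r=3, p=0.23.
P(Y=11) = C(10,2) · p^3 · (1−p)^8
= 45 · 0.012167 · 0.12357 = 0.0676584

0.06766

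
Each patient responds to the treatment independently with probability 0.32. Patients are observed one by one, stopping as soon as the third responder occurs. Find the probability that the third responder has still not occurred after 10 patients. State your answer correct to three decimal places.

Needing more than 10 patients ⇔ fewer than 3 successes in the first 10. With X ~ Binomial(10, 0.32), P(Y > 10) = P(X ≤ 2).
  k=0: C(10,0)·0.32^0·0.68^10 = 0.02114
  k=1: C(10,1)·0.32^1·0.68^9 = 0.09948
  k=2: C(10,2)·0.32^2·0.68^8 = 0.21066
P(X ≤ 2) = 0.33128

0.331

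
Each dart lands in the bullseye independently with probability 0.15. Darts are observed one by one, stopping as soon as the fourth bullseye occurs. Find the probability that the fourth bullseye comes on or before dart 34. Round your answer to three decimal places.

Finishing within 34 darts ⇔ at least 4 successes in the first 34. With X ~ Binomial(34, 0.15), P(Y ≤ 34) = 1 − P(X ≤ 3).
  k=0: C(34,0)·0.15^0·0.85^34 = 0.00398
  k=1: C(34,1)·0.15^1·0.85^33 = 0.02390
  k=2: C(34,2)·0.15^2·0.85^32 = 0.06959
  k=3: C(34,3)·0.15^3·0.85^31 = 0.13099
1 − 0.22847 = 0.77153

0.772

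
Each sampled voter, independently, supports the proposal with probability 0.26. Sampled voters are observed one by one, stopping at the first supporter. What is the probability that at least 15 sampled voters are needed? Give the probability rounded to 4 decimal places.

0.0148

Y = number of sampled voters to the first success; geometric, p = 0.26.
P(Y > 14) = P(first 14 all fail) = (1−p)^14 = 0.014765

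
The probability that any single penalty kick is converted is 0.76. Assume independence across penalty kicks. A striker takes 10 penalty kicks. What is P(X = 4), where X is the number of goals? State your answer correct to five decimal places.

0.01339

X ~ Binomial(n=10, p=0.76).
P(X=4) = C(10,4) · p^4 · (1−p)^6
= 210 · 0.33362 · 0.0001911 = 0.0133888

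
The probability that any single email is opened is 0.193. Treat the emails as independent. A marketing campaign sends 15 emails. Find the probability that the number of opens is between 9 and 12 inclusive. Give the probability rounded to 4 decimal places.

0.0006

X ~ Binomial(15, 0.193); P(9 ≤ X ≤ 12) = Σ C(15,k) p^k (1−p)^(15−k) over k:
  k=9: C(15,9)·0.193^9·0.807^6 = 0.000514
  k=10: C(15,10)·0.193^10·0.807^5 = 0.000074
  k=11: C(15,11)·0.193^11·0.807^4 = 0.000008
  k=12: C(15,12)·0.193^12·0.807^3 = 0.000001
Total = 0.000596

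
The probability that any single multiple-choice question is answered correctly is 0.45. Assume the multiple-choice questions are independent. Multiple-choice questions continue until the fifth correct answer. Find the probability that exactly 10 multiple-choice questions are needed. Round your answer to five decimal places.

0.11702

Y = trial on which the fifth success occurs; negative binomial, r=5, p=0.45.
P(Y=10) = C(9,4) · p^5 · (1−p)^5
= 126 · 0.018453 · 0.050328 = 0.1170164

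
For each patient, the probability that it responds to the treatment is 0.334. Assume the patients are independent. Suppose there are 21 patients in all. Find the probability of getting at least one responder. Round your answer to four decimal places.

0.9998

P(at least one) = 1 − P(none) = 1 − (1 − 0.334)^21
= 1 − 0.000196 = 0.999804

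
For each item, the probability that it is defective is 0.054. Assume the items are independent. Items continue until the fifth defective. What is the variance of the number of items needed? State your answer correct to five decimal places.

1622.08505

Y = total items until the fifth success; negative binomial with r=5, p=0.054.
Var(Y) = r(1−p)/p² = 5·0.946 / 0.054² = 1622.0850480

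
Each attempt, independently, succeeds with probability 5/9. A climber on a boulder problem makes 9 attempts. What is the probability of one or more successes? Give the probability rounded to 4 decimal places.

P(at least one) = 1 − P(none) = 1 − (1 − 0.555556)^9
= 1 − 0.000677 = 0.999323

0.9993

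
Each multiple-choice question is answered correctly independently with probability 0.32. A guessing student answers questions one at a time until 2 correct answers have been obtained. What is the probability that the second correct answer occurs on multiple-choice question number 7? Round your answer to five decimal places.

Y = trial on which the second success occurs; negative binomial, r=2, p=0.32.
P(Y=7) = C(6,1) · p^2 · (1−p)^5
= 6 · 0.1024 · 0.14539 = 0.0893297

0.08933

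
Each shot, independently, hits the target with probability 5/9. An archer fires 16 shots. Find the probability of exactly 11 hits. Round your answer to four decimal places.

X ~ Binomial(n=16, p=0.555556).
P(X=11) = C(16,11) · p^11 · (1−p)^5
= 4368 · 0.001556 · 0.017342 = 0.117862

0.1179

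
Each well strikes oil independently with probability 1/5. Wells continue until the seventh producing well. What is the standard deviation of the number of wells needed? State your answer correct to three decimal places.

11.832

Y = total wells until the seventh success; negative binomial with r=7, p=0.20.
SD(Y) = √[r(1−p)/p²] = √(140.00000) = 11.83216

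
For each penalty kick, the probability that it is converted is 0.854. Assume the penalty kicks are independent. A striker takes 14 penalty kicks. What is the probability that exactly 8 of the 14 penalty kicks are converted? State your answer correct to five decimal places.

X ~ Binomial(n=14, p=0.854).
P(X=8) = C(14,8) · p^8 · (1−p)^6
= 3003 · 0.28292 · 9.6854e-06 = 0.0082288

0.00823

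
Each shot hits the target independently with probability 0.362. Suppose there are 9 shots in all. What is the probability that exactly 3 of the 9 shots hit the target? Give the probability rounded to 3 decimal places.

0.269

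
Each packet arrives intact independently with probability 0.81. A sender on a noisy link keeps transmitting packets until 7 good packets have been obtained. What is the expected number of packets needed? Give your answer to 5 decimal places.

8.64198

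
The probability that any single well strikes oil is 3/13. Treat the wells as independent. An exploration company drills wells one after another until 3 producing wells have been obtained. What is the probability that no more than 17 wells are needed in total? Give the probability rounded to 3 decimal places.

0.788

Finishing within 17 wells ⇔ at least 3 successes in the first 17. With X ~ Binomial(17, 0.230769), P(Y ≤ 17) = 1 − P(X ≤ 2).
  k=0: C(17,0)·0.230769^0·0.769231^17 = 0.01156
  k=1: C(17,1)·0.230769^1·0.769231^16 = 0.05896
  k=2: C(17,2)·0.230769^2·0.769231^15 = 0.14150
1 − 0.21201 = 0.78799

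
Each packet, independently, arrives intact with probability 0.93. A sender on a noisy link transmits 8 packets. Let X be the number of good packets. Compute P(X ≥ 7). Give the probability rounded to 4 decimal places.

X ~ Binomial(8, 0.93); P(X ≥ 7) = Σ C(8,k) p^k (1−p)^(8−k) over k:
  k=7: C(8,7)·0.93^7·0.07^1 = 0.336952
  k=8: C(8,8)·0.93^8·0.07^0 = 0.559582
Total = 0.896534

0.8965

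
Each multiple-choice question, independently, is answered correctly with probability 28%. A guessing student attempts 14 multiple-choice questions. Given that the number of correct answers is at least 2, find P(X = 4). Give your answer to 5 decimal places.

X ~ Binomial(14, 0.28). Want P(X=4 | X≥2) = P(X=4) / P(X≥2).
P(X=4) = C(14,4)·0.28^4·0.72^10 = 0.2303516
P(X≥2) = 1 − 0.0100613 − 0.0547783 = 0.9351604
Ratio = 0.2303516 / 0.9351604 = 0.2463231

0.24632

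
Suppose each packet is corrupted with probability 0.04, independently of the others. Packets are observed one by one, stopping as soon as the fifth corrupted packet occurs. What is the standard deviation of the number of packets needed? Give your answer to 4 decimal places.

Y = total packets until the fifth success; negative binomial with r=5, p=0.04.
SD(Y) = √[r(1−p)/p²] = √(3000.000000) = 54.772256

54.7723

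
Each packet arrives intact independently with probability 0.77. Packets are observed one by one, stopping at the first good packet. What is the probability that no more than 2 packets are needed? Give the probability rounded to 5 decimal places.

0.94710

Y = number of packets to the first success; geometric, p = 0.77.
P(Y ≤ 2) = 1 − (1−p)^2 = 1 − 0.0529000 = 0.9471000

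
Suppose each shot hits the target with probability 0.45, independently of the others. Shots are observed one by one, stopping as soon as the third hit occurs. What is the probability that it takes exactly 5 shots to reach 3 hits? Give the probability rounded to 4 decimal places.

0.1654

Y = trial on which the third success occurs; negative binomial, r=3, p=0.45.
P(Y=5) = C(4,2) · p^3 · (1−p)^2
= 6 · 0.091125 · 0.3025 = 0.165392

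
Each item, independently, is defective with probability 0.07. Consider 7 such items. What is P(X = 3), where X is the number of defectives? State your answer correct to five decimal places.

0.00898

X ~ Binomial(n=7, p=0.07).
P(X=3) = C(7,3) · p^3 · (1−p)^4
= 35 · 0.000343 · 0.74805 = 0.0089804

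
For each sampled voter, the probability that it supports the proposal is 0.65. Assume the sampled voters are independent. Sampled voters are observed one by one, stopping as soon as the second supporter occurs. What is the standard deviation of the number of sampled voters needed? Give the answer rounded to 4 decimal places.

Y = total sampled voters until the second success; negative binomial with r=2, p=0.65.
SD(Y) = √[r(1−p)/p²] = √(1.656805) = 1.287169

1.2872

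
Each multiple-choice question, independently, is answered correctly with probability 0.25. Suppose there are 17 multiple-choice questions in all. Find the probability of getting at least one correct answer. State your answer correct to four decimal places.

0.9925

P(at least one) = 1 − P(none) = 1 − (1 − 0.25)^17
= 1 − 0.007517 = 0.992483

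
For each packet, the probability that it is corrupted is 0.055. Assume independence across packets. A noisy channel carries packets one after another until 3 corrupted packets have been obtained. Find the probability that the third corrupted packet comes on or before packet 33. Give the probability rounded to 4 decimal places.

Finishing within 33 packets ⇔ at least 3 successes in the first 33. With X ~ Binomial(33, 0.055), P(Y ≤ 33) = 1 − P(X ≤ 2).
  k=0: C(33,0)·0.055^0·0.945^33 = 0.154614
  k=1: C(33,1)·0.055^1·0.945^32 = 0.296958
  k=2: C(33,2)·0.055^2·0.945^31 = 0.276532
1 − 0.728104 = 0.271896

0.2719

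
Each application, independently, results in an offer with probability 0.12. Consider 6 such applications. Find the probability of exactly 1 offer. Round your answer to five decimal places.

X ~ Binomial(n=6, p=0.12).
P(X=1) = C(6,1) · p^1 · (1−p)^5
= 6 · 0.12 · 0.52773 = 0.3799670

0.37997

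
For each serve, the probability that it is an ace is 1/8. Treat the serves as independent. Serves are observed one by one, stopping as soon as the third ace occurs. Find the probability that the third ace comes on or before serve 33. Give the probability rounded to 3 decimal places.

0.799

Finishing within 33 serves ⇔ at least 3 successes in the first 33. With X ~ Binomial(33, 0.125), P(Y ≤ 33) = 1 − P(X ≤ 2).
  k=0: C(33,0)·0.125^0·0.875^33 = 0.01220
  k=1: C(33,1)·0.125^1·0.875^32 = 0.05750
  k=2: C(33,2)·0.125^2·0.875^31 = 0.13143
1 − 0.20113 = 0.79887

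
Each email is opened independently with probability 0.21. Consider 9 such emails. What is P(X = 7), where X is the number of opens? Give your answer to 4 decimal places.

X ~ Binomial(n=9, p=0.21).
P(X=7) = C(9,7) · p^7 · (1−p)^2
= 36 · 1.8011e-05 · 0.6241 = 0.000405

0.0004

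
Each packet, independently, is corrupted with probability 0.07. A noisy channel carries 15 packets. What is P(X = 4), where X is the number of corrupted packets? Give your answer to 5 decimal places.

X ~ Binomial(n=15, p=0.07).
P(X=4) = C(15,4) · p^4 · (1−p)^11
= 1365 · 2.401e-05 · 0.4501 = 0.0147515

0.01475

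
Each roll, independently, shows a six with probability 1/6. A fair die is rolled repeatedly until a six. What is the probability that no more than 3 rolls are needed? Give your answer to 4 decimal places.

0.4213

Y = number of rolls to the first success; geometric, p = 0.166667.
P(Y ≤ 3) = 1 − (1−p)^3 = 1 − 0.578704 = 0.421296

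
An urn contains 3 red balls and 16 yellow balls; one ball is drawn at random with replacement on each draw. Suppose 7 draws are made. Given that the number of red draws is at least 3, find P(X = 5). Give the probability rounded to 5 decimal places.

0.01743

X ~ Binomial(7, 0.157895). Want P(X=5 | X≥3) = P(X=5) / P(X≥3).
P(X=5) = C(7,5)·0.157895^5·0.842105^2 = 0.0014615
P(X≥3) = 1 − 0.3003065 − 0.3941522 − 0.2217106 = 0.0838307
Ratio = 0.0014615 / 0.0838307 = 0.0174336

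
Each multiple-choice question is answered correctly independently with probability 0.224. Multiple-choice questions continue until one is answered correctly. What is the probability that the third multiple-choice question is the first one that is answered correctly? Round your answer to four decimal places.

0.1349

Geometric (trials to first success), p = 0.224.
P(Y = 3) = (1−p)^2 · p = 0.60218 · 0.224 = 0.134887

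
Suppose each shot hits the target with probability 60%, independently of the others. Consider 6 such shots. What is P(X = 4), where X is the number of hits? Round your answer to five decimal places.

X ~ Binomial(n=6, p=0.60).
P(X=4) = C(6,4) · p^4 · (1−p)^2
= 15 · 0.1296 · 0.16 = 0.3110400

0.31104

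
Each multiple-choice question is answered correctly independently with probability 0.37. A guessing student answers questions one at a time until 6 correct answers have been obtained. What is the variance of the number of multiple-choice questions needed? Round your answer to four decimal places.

Y = total multiple-choice questions until the sixth success; negative binomial with r=6, p=0.37.
Var(Y) = r(1−p)/p² = 6·0.63 / 0.37² = 27.611395

27.6114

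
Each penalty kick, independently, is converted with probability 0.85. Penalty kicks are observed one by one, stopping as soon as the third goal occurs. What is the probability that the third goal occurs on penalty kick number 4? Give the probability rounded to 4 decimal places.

0.2764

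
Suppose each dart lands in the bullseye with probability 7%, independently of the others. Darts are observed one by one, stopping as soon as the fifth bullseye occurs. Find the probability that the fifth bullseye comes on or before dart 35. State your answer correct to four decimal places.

0.0948

Finishing within 35 darts ⇔ at least 5 successes in the first 35. With X ~ Binomial(35, 0.07), P(Y ≤ 35) = 1 − P(X ≤ 4).
  k=0: C(35,0)·0.07^0·0.93^35 = 0.078868
  k=1: C(35,1)·0.07^1·0.93^34 = 0.207772
  k=2: C(35,2)·0.07^2·0.93^33 = 0.265858
  k=3: C(35,3)·0.07^3·0.93^32 = 0.220119
  k=4: C(35,4)·0.07^4·0.93^31 = 0.132545
1 − 0.905163 = 0.094837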